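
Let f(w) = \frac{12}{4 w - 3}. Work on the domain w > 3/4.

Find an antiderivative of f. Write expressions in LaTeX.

Recover f(w) by differentiating a candidate F(w); any mismatch rules it out.
Check: d/dw[3 \log{\left(4 w - 3 \right)}] = \frac{12}{4 w - 3} = f(w).

An antiderivative is F(w) = 3 \log{\left(4 w - 3 \right)}.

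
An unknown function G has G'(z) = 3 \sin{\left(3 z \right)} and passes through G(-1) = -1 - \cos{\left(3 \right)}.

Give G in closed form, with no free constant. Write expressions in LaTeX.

G(z) = - \cos{\left(3 z \right)} - 1

Since d/dz undoes antidifferentiation here, G(z) must give back the stated G'(z).
A general antiderivative is - \cos{\left(3 z \right)} + C.
The condition gives C = -1 - \cos{\left(3 \right)} - (- \cos{\left(3 \right)}) = -1.
So G(z) = - \cos{\left(3 z \right)} - 1.
Check: d/dz[- \cos{\left(3 z \right)} - 1] = 3 \sin{\left(3 z \right)} = G'(z).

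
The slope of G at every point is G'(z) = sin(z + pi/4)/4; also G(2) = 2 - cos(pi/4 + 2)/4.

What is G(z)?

G(z) = -(cos(z + pi/4) - 8)/4

Check a candidate G(z) by differentiating: d/dz[G] must match the given G'(z).
A general antiderivative is -cos(z + pi/4)/4 + C.
The condition gives C = 2 - cos(pi/4 + 2)/4 - (-cos(pi/4 + 2)/4) = 2.
So G(z) = -(cos(z + pi/4) - 8)/4.
Check: d/dz[-(cos(z + pi/4) - 8)/4] = sin(z + pi/4)/4 = G'(z).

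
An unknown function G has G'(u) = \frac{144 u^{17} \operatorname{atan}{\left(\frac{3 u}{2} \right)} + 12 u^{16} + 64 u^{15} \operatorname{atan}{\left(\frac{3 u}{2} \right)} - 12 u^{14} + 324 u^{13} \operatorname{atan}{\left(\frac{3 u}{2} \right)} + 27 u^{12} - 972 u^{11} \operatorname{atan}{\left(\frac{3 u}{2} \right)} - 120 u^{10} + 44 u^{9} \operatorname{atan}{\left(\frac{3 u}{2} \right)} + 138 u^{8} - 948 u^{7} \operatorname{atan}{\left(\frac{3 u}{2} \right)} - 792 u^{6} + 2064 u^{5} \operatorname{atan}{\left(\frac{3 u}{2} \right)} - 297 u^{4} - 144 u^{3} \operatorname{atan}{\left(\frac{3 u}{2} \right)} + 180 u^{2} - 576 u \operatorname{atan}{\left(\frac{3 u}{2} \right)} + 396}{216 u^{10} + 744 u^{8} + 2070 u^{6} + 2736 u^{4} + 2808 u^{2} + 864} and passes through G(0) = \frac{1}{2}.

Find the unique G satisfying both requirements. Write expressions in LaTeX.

G(u) = \frac{2 u^{12} \operatorname{atan}{\left(\frac{3 u}{2} \right)} - 5 u^{10} \operatorname{atan}{\left(\frac{3 u}{2} \right)} + 6 u^{8} \operatorname{atan}{\left(\frac{3 u}{2} \right)} - 14 u^{6} \operatorname{atan}{\left(\frac{3 u}{2} \right)} + 26 u^{4} \operatorname{atan}{\left(\frac{3 u}{2} \right)} + 12 u^{4} - 21 u^{2} \operatorname{atan}{\left(\frac{3 u}{2} \right)} + 18 u^{2} + 24 u + 6 \operatorname{atan}{\left(\frac{3 u}{2} \right)} + 36}{24 u^{4} + 36 u^{2} + 72}

The proposed G(u) is checked by its d/du: the result must match the given G'(u).
A general antiderivative is \frac{u}{3 \left(\frac{u^{4}}{3} + \frac{u^{2}}{2} + 1\right)} + \frac{4 \left(\frac{u^{2}}{2} - \frac{1}{2}\right)^{4} \operatorname{atan}{\left(\frac{3 u}{2} \right)}}{3} + C.
The condition gives C = \frac{1}{2} - (0) = \frac{1}{2}.
So G(u) = \frac{2 u^{12} \operatorname{atan}{\left(\frac{3 u}{2} \right)} - 5 u^{10} \operatorname{atan}{\left(\frac{3 u}{2} \right)} + 6 u^{8} \operatorname{atan}{\left(\frac{3 u}{2} \right)} - 14 u^{6} \operatorname{atan}{\left(\frac{3 u}{2} \right)} + 26 u^{4} \operatorname{atan}{\left(\frac{3 u}{2} \right)} + 12 u^{4} - 21 u^{2} \operatorname{atan}{\left(\frac{3 u}{2} \right)} + 18 u^{2} + 24 u + 6 \operatorname{atan}{\left(\frac{3 u}{2} \right)} + 36}{24 u^{4} + 36 u^{2} + 72}.
Check: d/du[\frac{2 u^{12} \operatorname{atan}{\left(\frac{3 u}{2} \right)} - 5 u^{10} \operatorname{atan}{\left(\frac{3 u}{2} \right)} + 6 u^{8} \operatorname{atan}{\left(\frac{3 u}{2} \right)} - 14 u^{6} \operatorname{atan}{\left(\frac{3 u}{2} \right)} + 26 u^{4} \operatorname{atan}{\left(\frac{3 u}{2} \right)} + 12 u^{4} - 21 u^{2} \operatorname{atan}{\left(\frac{3 u}{2} \right)} + 18 u^{2} + 24 u + 6 \operatorname{atan}{\left(\frac{3 u}{2} \right)} + 36}{24 u^{4} + 36 u^{2} + 72}] = \frac{144 u^{17} \operatorname{atan}{\left(\frac{3 u}{2} \right)} + 12 u^{16} + 64 u^{15} \operatorname{atan}{\left(\frac{3 u}{2} \right)} - 12 u^{14} + 324 u^{13} \operatorname{atan}{\left(\frac{3 u}{2} \right)} + 27 u^{12} - 972 u^{11} \operatorname{atan}{\left(\frac{3 u}{2} \right)} - 120 u^{10} + 44 u^{9} \operatorname{atan}{\left(\frac{3 u}{2} \right)} + 138 u^{8} - 948 u^{7} \operatorname{atan}{\left(\frac{3 u}{2} \right)} - 792 u^{6} + 2064 u^{5} \operatorname{atan}{\left(\frac{3 u}{2} \right)} - 297 u^{4} - 144 u^{3} \operatorname{atan}{\left(\frac{3 u}{2} \right)} + 180 u^{2} - 576 u \operatorname{atan}{\left(\frac{3 u}{2} \right)} + 396}{216 u^{10} + 744 u^{8} + 2070 u^{6} + 2736 u^{4} + 2808 u^{2} + 864} = G'(u).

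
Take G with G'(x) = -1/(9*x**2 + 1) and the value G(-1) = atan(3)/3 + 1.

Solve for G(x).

Any candidate G(x) must reproduce the stated G'(x) exactly.
A general antiderivative is -atan(3*x)/3 + C.
The condition gives C = atan(3)/3 + 1 - (atan(3)/3) = 1.
So G(x) = (3 - atan(3*x))/3.
Check: d/dx[(3 - atan(3*x))/3] = -1/(9*x**2 + 1) = G'(x).

G(x) = (3 - atan(3*x))/3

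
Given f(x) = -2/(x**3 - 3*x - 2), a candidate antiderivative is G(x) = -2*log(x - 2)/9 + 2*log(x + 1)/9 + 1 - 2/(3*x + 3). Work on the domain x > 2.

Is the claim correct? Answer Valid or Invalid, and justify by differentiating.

Valid: G'(x) = f(x).

d/dx[G] = -2/(x**3 - 3*x - 2)
This equals f(x) exactly, so the claim holds.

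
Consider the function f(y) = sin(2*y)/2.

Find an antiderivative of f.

An antiderivative is F(y) = -cos(2*y)/4.

Differentiate the proposed F(y) back; it has to land on f(y) exactly.
Check: d/dy[-cos(2*y)/4] = sin(2*y)/2 = f(y).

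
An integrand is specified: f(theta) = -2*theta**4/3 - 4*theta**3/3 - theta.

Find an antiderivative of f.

Integrate term by term and add the pieces.
Check: d/dtheta[-2*theta**5/15 - theta**4/3 - theta**2/2] = -2*theta**4/3 - 4*theta**3/3 - theta = f(theta).

An antiderivative is F(theta) = -2*theta**5/15 - theta**4/3 - theta**2/2.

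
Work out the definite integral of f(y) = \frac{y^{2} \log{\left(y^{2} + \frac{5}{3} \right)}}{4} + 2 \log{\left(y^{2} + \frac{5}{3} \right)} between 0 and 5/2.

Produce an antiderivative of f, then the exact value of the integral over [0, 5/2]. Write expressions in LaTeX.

The integrand splits into summands that can be handled one at a time.
F(y) = \frac{y^{3} \log{\left(y^{2} + \frac{5}{3} \right)}}{12} - \frac{y^{3}}{18} + 2 y \log{\left(y^{2} + \frac{5}{3} \right)} - \frac{67 y}{18} + \frac{67 \sqrt{15} \operatorname{atan}{\left(\frac{\sqrt{15} y}{5} \right)}}{54} is an antiderivative of f.
Check: d/dy[\frac{y^{3} \log{\left(y^{2} + \frac{5}{3} \right)}}{12} - \frac{y^{3}}{18} + 2 y \log{\left(y^{2} + \frac{5}{3} \right)} - \frac{67 y}{18} + \frac{67 \sqrt{15} \operatorname{atan}{\left(\frac{\sqrt{15} y}{5} \right)}}{54}] = \frac{y^{2} \log{\left(y^{2} + \frac{5}{3} \right)}}{4} + 2 \log{\left(y^{2} + \frac{5}{3} \right)} = f(y).
F(5/2) = - \frac{1465}{144} + \frac{67 \sqrt{15} \operatorname{atan}{\left(\frac{\sqrt{15}}{2} \right)}}{54} + \frac{605 \log{\left(\frac{95}{12} \right)}}{96}; F(0) = 0.
Integral = F(5/2) - F(0) = - \frac{1465}{144} + \frac{67 \sqrt{15} \operatorname{atan}{\left(\frac{\sqrt{15}}{2} \right)}}{54} + \frac{605 \log{\left(\frac{95}{12} \right)}}{96}.

Antiderivative: F(y) = \frac{y^{3} \log{\left(y^{2} + \frac{5}{3} \right)}}{12} - \frac{y^{3}}{18} + 2 y \log{\left(y^{2} + \frac{5}{3} \right)} - \frac{67 y}{18} + \frac{67 \sqrt{15} \operatorname{atan}{\left(\frac{\sqrt{15} y}{5} \right)}}{54}; value = - \frac{1465}{144} + \frac{67 \sqrt{15} \operatorname{atan}{\left(\frac{\sqrt{15}}{2} \right)}}{54} + \frac{605 \log{\left(\frac{95}{12} \right)}}{96}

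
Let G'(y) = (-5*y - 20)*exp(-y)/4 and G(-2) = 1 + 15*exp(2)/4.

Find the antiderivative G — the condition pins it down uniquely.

G(y) = 5*y*exp(-y)/4 + 1 + 25*exp(-y)/4

G'(y) has the shape u'v + uv' for u = 5*y/4 + 25/4 and v = exp(-y) — it is the derivative of the product u*v.
A general antiderivative is (5*y + 25)*exp(-y)/4 + C.
The condition gives C = 1 + 15*exp(2)/4 - (15*exp(2)/4) = 1.
So G(y) = 5*y*exp(-y)/4 + 1 + 25*exp(-y)/4.
Check: d/dy[5*y*exp(-y)/4 + 1 + 25*exp(-y)/4] = (-5*y - 20)*exp(-y)/4 = G'(y).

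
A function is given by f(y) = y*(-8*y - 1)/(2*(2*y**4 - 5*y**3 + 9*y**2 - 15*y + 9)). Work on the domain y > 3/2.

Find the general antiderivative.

The denominator factors as 2*(y - 1)*(2*y - 3)*(y**2 + 3); partial fractions split f into directly integrable pieces: (41*y - 19)/(56*(y**2 + 3)) - 26/(7*(2*y - 3)) + 9/(8*(y - 1)).
Check: d/dy[-13*log(y - 3/2)/7 + 9*log(y - 1)/8 + 41*log(y**2 + 3)/112 - 19*sqrt(3)*atan(sqrt(3)*y/3)/168] = (-8*y**2 - y)/(4*y**4 - 10*y**3 + 18*y**2 - 30*y + 18), which equals f(y).

F(y) = -13*log(y - 3/2)/7 + 9*log(y - 1)/8 + 41*log(y**2 + 3)/112 - 19*sqrt(3)*atan(sqrt(3)*y/3)/168 + C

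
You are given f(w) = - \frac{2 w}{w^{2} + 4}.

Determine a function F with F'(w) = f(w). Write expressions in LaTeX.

An antiderivative is F(w) = - \log{\left(w^{2} + 4 \right)}.

The substitution u = w^{2} + 4 works: f is exactly (dF/du)*(du/dw) for that inner function.
Check: d/dw[- \log{\left(w^{2} + 4 \right)}] = - \frac{2 w}{w^{2} + 4} = f(w).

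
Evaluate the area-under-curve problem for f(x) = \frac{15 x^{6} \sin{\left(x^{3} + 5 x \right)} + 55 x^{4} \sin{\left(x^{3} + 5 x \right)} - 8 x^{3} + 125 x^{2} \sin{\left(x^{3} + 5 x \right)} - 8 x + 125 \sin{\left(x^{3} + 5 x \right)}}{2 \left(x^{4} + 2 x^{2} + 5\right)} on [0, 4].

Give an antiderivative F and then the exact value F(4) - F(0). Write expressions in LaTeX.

Differentiate the proposed F(x) back; it has to land on f(x) exactly.
F(x) = - \log{\left(x^{4} + 2 x^{2} + 5 \right)} - \frac{5 \cos{\left(x^{3} + 5 x \right)}}{2} is an antiderivative of f.
Check: d/dx[- \log{\left(x^{4} + 2 x^{2} + 5 \right)} - \frac{5 \cos{\left(x^{3} + 5 x \right)}}{2}] = \frac{15 x^{6} \sin{\left(x^{3} + 5 x \right)} + 55 x^{4} \sin{\left(x^{3} + 5 x \right)} - 8 x^{3} + 125 x^{2} \sin{\left(x^{3} + 5 x \right)} - 8 x + 125 \sin{\left(x^{3} + 5 x \right)}}{2 x^{4} + 4 x^{2} + 10}, which equals f(x).
F(4) = - \log{\left(293 \right)} - \frac{5 \cos{\left(84 \right)}}{2}; F(0) = - \frac{5}{2} - \log{\left(5 \right)}.
Integral = F(4) - F(0) = - \log{\left(293 \right)} + \log{\left(5 \right)} - \frac{5 \cos{\left(84 \right)}}{2} + \frac{5}{2}.

Antiderivative: F(x) = - \log{\left(x^{4} + 2 x^{2} + 5 \right)} - \frac{5 \cos{\left(x^{3} + 5 x \right)}}{2}; value = - \log{\left(293 \right)} + \log{\left(5 \right)} - \frac{5 \cos{\left(84 \right)}}{2} + \frac{5}{2}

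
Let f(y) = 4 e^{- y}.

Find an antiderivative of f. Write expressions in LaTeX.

Check any antiderivative F(y) by computing F'(y) and comparing it with f(y).
Check: d/dy[- 4 e^{- y}] = 4 e^{- y} = f(y).

An antiderivative is F(y) = - 4 e^{- y}.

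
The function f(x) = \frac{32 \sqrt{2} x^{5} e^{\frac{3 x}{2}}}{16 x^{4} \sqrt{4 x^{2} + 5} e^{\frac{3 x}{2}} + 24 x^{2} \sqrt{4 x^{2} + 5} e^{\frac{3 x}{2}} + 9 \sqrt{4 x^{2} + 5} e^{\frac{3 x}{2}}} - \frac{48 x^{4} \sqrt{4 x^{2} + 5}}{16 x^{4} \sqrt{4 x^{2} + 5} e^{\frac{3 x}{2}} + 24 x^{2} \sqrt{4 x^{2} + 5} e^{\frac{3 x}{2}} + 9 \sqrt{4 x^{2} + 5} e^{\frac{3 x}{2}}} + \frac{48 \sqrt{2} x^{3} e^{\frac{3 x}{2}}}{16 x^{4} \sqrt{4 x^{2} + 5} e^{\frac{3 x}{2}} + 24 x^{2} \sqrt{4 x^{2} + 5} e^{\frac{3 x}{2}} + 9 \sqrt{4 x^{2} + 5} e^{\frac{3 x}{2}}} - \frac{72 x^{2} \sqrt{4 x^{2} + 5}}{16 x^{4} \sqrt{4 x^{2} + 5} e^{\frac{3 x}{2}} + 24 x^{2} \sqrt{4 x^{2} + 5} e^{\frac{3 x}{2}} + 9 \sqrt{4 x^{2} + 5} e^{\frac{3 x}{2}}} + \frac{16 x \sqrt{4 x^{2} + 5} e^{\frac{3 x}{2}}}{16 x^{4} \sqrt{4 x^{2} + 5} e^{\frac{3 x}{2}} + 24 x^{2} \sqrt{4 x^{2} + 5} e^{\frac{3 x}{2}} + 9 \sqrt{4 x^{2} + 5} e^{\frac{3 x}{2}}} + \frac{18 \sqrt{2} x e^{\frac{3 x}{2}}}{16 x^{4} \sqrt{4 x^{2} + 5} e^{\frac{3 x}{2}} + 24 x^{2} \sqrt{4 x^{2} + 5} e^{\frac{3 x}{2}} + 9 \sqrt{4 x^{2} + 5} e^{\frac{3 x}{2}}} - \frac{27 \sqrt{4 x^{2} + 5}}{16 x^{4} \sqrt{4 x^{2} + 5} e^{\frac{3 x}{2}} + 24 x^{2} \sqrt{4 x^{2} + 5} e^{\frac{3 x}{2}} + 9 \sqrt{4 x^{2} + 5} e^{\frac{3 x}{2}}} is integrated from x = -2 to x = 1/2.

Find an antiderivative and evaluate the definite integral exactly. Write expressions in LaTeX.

The integrand splits into summands that can be handled one at a time.
F(x) = \frac{4 x^{2} \sqrt{4 x^{2} + 5} e^{\frac{3 x}{2}} + 8 \sqrt{2} x^{2} + 3 \sqrt{4 x^{2} + 5} e^{\frac{3 x}{2}} - 2 \sqrt{2} e^{\frac{3 x}{2}} + 6 \sqrt{2}}{4 \sqrt{2} x^{2} e^{\frac{3 x}{2}} + 3 \sqrt{2} e^{\frac{3 x}{2}}} is an antiderivative of f.
Check: d/dx[\frac{4 x^{2} \sqrt{4 x^{2} + 5} e^{\frac{3 x}{2}} + 8 \sqrt{2} x^{2} + 3 \sqrt{4 x^{2} + 5} e^{\frac{3 x}{2}} - 2 \sqrt{2} e^{\frac{3 x}{2}} + 6 \sqrt{2}}{4 \sqrt{2} x^{2} e^{\frac{3 x}{2}} + 3 \sqrt{2} e^{\frac{3 x}{2}}}] = \frac{32 \sqrt{2} x^{5} e^{\frac{3 x}{2}} - 48 x^{4} \sqrt{4 x^{2} + 5} + 48 \sqrt{2} x^{3} e^{\frac{3 x}{2}} - 72 x^{2} \sqrt{4 x^{2} + 5} + 16 x \sqrt{4 x^{2} + 5} e^{\frac{3 x}{2}} + 18 \sqrt{2} x e^{\frac{3 x}{2}} - 27 \sqrt{4 x^{2} + 5}}{16 x^{4} \sqrt{4 x^{2} + 5} e^{\frac{3 x}{2}} + 24 x^{2} \sqrt{4 x^{2} + 5} e^{\frac{3 x}{2}} + 9 \sqrt{4 x^{2} + 5} e^{\frac{3 x}{2}}}, which equals f(x).
F(1/2) = - \frac{1}{2} + \frac{2}{e^{\frac{3}{4}}} + \sqrt{3}; F(-2) = - \frac{2}{19} + \frac{\sqrt{42}}{2} + 2 e^{3}.
Integral = F(1/2) - F(-2) = - 2 e^{3} - \frac{\sqrt{42}}{2} - \frac{15}{38} + \frac{2}{e^{\frac{3}{4}}} + \sqrt{3}.

Antiderivative: F(x) = \frac{4 x^{2} \sqrt{4 x^{2} + 5} e^{\frac{3 x}{2}} + 8 \sqrt{2} x^{2} + 3 \sqrt{4 x^{2} + 5} e^{\frac{3 x}{2}} - 2 \sqrt{2} e^{\frac{3 x}{2}} + 6 \sqrt{2}}{4 \sqrt{2} x^{2} e^{\frac{3 x}{2}} + 3 \sqrt{2} e^{\frac{3 x}{2}}}; value = - 2 e^{3} - \frac{\sqrt{42}}{2} - \frac{15}{38} + \frac{2}{e^{\frac{3}{4}}} + \sqrt{3}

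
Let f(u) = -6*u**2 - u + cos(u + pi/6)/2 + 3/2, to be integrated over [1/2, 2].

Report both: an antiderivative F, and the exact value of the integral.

The integrand splits into summands that can be handled one at a time.
F(u) = -(4*u**3 + u**2 - 3*u - sin(u + pi/6) + 2)/2 is an antiderivative of f.
Check: d/du[-(4*u**3 + u**2 - 3*u - sin(u + pi/6) + 2)/2] = -6*u**2 - u + cos(u + pi/6)/2 + 3/2 = f(u).
F(2) = -16 + sin(pi/6 + 2)/2; F(1/2) = -5/8 + sin(1/2 + pi/6)/2.
Integral = F(2) - F(1/2) = -123/8 - sin(1/2 + pi/6)/2 + sin(pi/6 + 2)/2.

Antiderivative: F(u) = -(4*u**3 + u**2 - 3*u - sin(u + pi/6) + 2)/2; value = -123/8 - sin(1/2 + pi/6)/2 + sin(pi/6 + 2)/2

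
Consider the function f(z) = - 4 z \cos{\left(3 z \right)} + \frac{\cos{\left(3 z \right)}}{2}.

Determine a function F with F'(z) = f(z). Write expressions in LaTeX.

The integrand splits into summands that can be handled one at a time.
Check: d/dz[- \frac{4 z \sin{\left(3 z \right)}}{3} + \frac{\sin{\left(3 z \right)}}{6} - \frac{4 \cos{\left(3 z \right)}}{9}] = - 4 z \cos{\left(3 z \right)} + \frac{\cos{\left(3 z \right)}}{2} = f(z).

An antiderivative is F(z) = - \frac{4 z \sin{\left(3 z \right)}}{3} + \frac{\sin{\left(3 z \right)}}{6} - \frac{4 \cos{\left(3 z \right)}}{9}.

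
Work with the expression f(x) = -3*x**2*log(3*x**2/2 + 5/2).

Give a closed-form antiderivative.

Recover f(x) by differentiating a candidate F(x); any mismatch rules it out.
Check: d/dx[-x**3*log(3*x**2/2 + 5/2) + 2*x**3/3 - 10*x/3 + 10*sqrt(15)*atan(sqrt(15)*x/5)/9] = -3*x**2*log(3*x**2 + 5) + 3*x**2*log(2), which equals f(x).

An antiderivative is F(x) = -x**3*log(3*x**2/2 + 5/2) + 2*x**3/3 - 10*x/3 + 10*sqrt(15)*atan(sqrt(15)*x/5)/9.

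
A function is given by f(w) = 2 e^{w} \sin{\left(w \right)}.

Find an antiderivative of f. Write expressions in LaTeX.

An antiderivative is F(w) = - \left(- \sin{\left(w \right)} + \cos{\left(w \right)}\right) e^{w}.

A candidate is checked by its d/dw: the result must match f(w).
Check: d/dw[- \left(- \sin{\left(w \right)} + \cos{\left(w \right)}\right) e^{w}] = 2 e^{w} \sin{\left(w \right)} = f(w).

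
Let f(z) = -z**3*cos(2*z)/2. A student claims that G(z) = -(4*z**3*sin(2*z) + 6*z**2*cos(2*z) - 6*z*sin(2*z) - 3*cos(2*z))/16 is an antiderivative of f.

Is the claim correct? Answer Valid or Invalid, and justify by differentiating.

Valid - the claim checks out under differentiation.

d/dz[G] = -z**3*cos(2*z)/2
This equals f(z) exactly, so the claim holds.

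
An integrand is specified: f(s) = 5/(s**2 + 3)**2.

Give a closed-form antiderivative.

An antiderivative is F(s) = 5*s/(6*s**2 + 18) + 5*sqrt(3)*atan(sqrt(3)*s/3)/18.

A candidate is checked by its d/ds: the result must match f(s).
Check: d/ds[5*s/(6*s**2 + 18) + 5*sqrt(3)*atan(sqrt(3)*s/3)/18] = 5/(s**4 + 6*s**2 + 9), which equals f(s).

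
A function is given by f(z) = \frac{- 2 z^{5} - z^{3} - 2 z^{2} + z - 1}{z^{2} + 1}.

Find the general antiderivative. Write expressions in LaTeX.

F(z) = - \frac{z^{4}}{2} + \frac{z^{2}}{2} - 2 z + \operatorname{atan}{\left(z \right)} + C

Any candidate F(z) must reproduce f(z) exactly when differentiated.
Check: d/dz[- \frac{z^{4}}{2} + \frac{z^{2}}{2} - 2 z + \operatorname{atan}{\left(z \right)}] = \frac{- 2 z^{5} - z^{3} - 2 z^{2} + z - 1}{z^{2} + 1} = f(z).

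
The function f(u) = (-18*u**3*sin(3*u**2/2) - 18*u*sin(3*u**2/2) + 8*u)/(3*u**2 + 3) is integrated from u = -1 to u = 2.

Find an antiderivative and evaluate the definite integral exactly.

Any candidate F(u) must reproduce f(u) exactly when differentiated.
F(u) = 2*(2*log(u**2 + 1) + 3*cos(3*u**2/2))/3 is an antiderivative of f.
Check: d/du[2*(2*log(u**2 + 1) + 3*cos(3*u**2/2))/3] = (-18*u**3*sin(3*u**2/2) - 18*u*sin(3*u**2/2) + 8*u)/(3*u**2 + 3) = f(u).
F(2) = 2*cos(6) + 4*log(5)/3; F(-1) = 2*cos(3/2) + 4*log(2)/3.
Integral = F(2) - F(-1) = -4*log(2)/3 - 2*cos(3/2) + 2*cos(6) + 4*log(5)/3.

Antiderivative: F(u) = 2*(2*log(u**2 + 1) + 3*cos(3*u**2/2))/3; value = -4*log(2)/3 - 2*cos(3/2) + 2*cos(6) + 4*log(5)/3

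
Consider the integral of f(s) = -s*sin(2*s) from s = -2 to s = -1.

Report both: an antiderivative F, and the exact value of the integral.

Antiderivative: F(s) = (2*s*cos(2*s) - sin(2*s))/4; value = cos(4) - sin(4)/4 - cos(2)/2 + sin(2)/4

Any candidate F(s) must reproduce f(s) exactly when differentiated.
F(s) = (2*s*cos(2*s) - sin(2*s))/4 is an antiderivative of f.
Check: d/ds[(2*s*cos(2*s) - sin(2*s))/4] = -s*sin(2*s) = f(s).
F(-1) = -cos(2)/2 + sin(2)/4; F(-2) = sin(4)/4 - cos(4).
Integral = F(-1) - F(-2) = cos(4) - sin(4)/4 - cos(2)/2 + sin(2)/4.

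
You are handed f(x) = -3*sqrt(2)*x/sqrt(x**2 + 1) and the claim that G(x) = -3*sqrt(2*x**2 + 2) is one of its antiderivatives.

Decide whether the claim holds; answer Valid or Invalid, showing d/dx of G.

d/dx[G] = -3*sqrt(2)*x/sqrt(x**2 + 1)
This equals f(x) exactly, so the claim holds.

Valid: G'(x) = f(x).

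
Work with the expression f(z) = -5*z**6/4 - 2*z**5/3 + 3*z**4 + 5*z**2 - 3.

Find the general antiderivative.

F(z) = -z*(225*z**6 + 140*z**5 - 756*z**4 - 2100*z**2 + 3780)/1260 + C

The integrand splits into summands that can be handled one at a time.
Check: d/dz[-z*(225*z**6 + 140*z**5 - 756*z**4 - 2100*z**2 + 3780)/1260] = -5*z**6/4 - 2*z**5/3 + 3*z**4 + 5*z**2 - 3 = f(z).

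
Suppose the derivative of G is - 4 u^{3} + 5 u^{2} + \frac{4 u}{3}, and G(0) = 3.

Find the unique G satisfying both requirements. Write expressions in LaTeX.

G(u) = - u^{4} + \frac{5 u^{3}}{3} + \frac{2 u^{2}}{3} + 3

The integrand splits into summands that can be handled one at a time.
A general antiderivative is - u^{4} + \frac{5 u^{3}}{3} + \frac{2 u^{2}}{3} + 1 + C.
The condition gives C = 3 - (1) = 2.
So G(u) = - u^{4} + \frac{5 u^{3}}{3} + \frac{2 u^{2}}{3} + 3.
Check: d/du[- u^{4} + \frac{5 u^{3}}{3} + \frac{2 u^{2}}{3} + 3] = - 4 u^{3} + 5 u^{2} + \frac{4 u}{3} = G'(u).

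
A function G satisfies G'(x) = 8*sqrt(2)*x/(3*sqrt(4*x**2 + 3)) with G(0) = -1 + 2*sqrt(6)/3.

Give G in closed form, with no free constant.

G'(x) matches the chain-rule pattern g'(h)*h' with inner function h(x) = 2*x**2 + 3/2; substituting u = h(x) collapses the integral.
A general antiderivative is 4*sqrt(2*x**2 + 3/2)/3 + C.
The condition gives C = -1 + 2*sqrt(6)/3 - (2*sqrt(6)/3) = -1.
So G(x) = (2*sqrt(2)*sqrt(4*x**2 + 3) - 3)/3.
Check: d/dx[(2*sqrt(2)*sqrt(4*x**2 + 3) - 3)/3] = 8*sqrt(2)*x/(3*sqrt(4*x**2 + 3)) = G'(x).

G(x) = (2*sqrt(2)*sqrt(4*x**2 + 3) - 3)/3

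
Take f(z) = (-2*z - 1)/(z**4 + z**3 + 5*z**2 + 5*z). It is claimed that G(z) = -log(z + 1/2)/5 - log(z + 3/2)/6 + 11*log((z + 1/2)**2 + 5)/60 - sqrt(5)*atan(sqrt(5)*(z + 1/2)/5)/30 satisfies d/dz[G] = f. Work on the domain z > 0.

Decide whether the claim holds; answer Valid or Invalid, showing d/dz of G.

Invalid: d/dz[G] - f = (48*z**4 + 112*z**3 + 168*z**2 + 146*z + 63)/(16*z**8 + 64*z**7 + 256*z**6 + 628*z**5 + 1123*z**4 + 1603*z**3 + 1215*z**2 + 315*z), which is not 0.

d/dz[G] = (-32*z - 32)/(16*z**4 + 48*z**3 + 128*z**2 + 180*z + 63)
d/dz[G] - f(z) = (48*z**4 + 112*z**3 + 168*z**2 + 146*z + 63)/(16*z**8 + 64*z**7 + 256*z**6 + 628*z**5 + 1123*z**4 + 1603*z**3 + 1215*z**2 + 315*z) != 0.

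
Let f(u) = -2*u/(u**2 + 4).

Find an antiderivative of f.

The substitution w = u**2 + 4 works: f is exactly (dF/dw)*(dw/du) for that inner function.
Check: d/du[-log(u**2 + 4)] = -2*u/(u**2 + 4) = f(u).

An antiderivative is F(u) = -log(u**2 + 4).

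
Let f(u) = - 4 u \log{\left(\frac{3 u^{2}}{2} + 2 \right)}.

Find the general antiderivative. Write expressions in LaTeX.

Differentiate the proposed F(u) back; it has to land on f(u) exactly.
Check: d/du[- 2 u^{2} \log{\left(\frac{3 u^{2}}{2} + 2 \right)} + 2 u^{2} - \frac{8 \log{\left(3 u^{2} + 4 \right)}}{3}] = - 4 u \log{\left(\frac{3 u^{2}}{2} + 2 \right)} = f(u).

F(u) = - 2 u^{2} \log{\left(\frac{3 u^{2}}{2} + 2 \right)} + 2 u^{2} - \frac{8 \log{\left(3 u^{2} + 4 \right)}}{3} + C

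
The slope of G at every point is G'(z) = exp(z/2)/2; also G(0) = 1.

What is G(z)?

G(z) = exp(z/2)

Check a candidate G(z) by differentiating: d/dz[G] must match the given G'(z).
A general antiderivative is exp(z/2) + C.
The condition gives C = 1 - (1) = 0.
So G(z) = exp(z/2).
Check: d/dz[exp(z/2)] = exp(z/2)/2 = G'(z).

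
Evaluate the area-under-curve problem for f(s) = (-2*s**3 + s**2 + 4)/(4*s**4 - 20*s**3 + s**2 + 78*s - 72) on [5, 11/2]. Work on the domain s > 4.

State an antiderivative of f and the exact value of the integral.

Antiderivative: F(s) = -18*log(s - 4)/25 + 739*log(s - 3/2)/2450 - 4*log(s + 2)/49 - 1/(70*s - 105); value = -739*log(7/2)/2450 - 18*log(3/2)/25 - 4*log(15/2)/49 + 1/1960 + 4*log(7)/49 + 739*log(4)/2450

The denominator factors as (s - 4)*(s + 2)*(2*s - 3)**2; partial fractions split f into directly integrable pieces: 739/(1225*(2*s - 3)) + 2/(35*(2*s - 3)**2) - 4/(49*(s + 2)) - 18/(25*(s - 4)).
F(s) = -18*log(s - 4)/25 + 739*log(s - 3/2)/2450 - 4*log(s + 2)/49 - 1/(70*s - 105) is an antiderivative of f.
Check: d/ds[-18*log(s - 4)/25 + 739*log(s - 3/2)/2450 - 4*log(s + 2)/49 - 1/(70*s - 105)] = (-2*s**3 + s**2 + 4)/(4*s**4 - 20*s**3 + s**2 + 78*s - 72) = f(s).
F(11/2) = -18*log(3/2)/25 - 4*log(15/2)/49 - 1/280 + 739*log(4)/2450; F(5) = -4*log(7)/49 - 1/245 + 739*log(7/2)/2450.
Integral = F(11/2) - F(5) = -739*log(7/2)/2450 - 18*log(3/2)/25 - 4*log(15/2)/49 + 1/1960 + 4*log(7)/49 + 739*log(4)/2450.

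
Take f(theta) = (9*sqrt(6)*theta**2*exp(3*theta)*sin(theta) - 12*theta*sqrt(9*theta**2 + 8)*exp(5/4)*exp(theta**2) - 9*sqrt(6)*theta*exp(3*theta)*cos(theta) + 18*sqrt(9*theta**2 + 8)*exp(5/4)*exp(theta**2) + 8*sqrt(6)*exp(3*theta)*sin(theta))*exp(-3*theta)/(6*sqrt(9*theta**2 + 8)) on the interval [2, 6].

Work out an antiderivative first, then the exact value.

Whatever form F(theta) takes, F'(theta) = f(theta) is non-negotiable.
F(theta) = -sqrt(6)*sqrt(9*theta**2 + 8)*cos(theta)/6 - exp(5/4)*exp(-3*theta)*exp(theta**2) is an antiderivative of f.
Check: d/dtheta[-sqrt(6)*sqrt(9*theta**2 + 8)*cos(theta)/6 - exp(5/4)*exp(-3*theta)*exp(theta**2)] = (9*sqrt(6)*theta**2*exp(3*theta)*sin(theta) - 12*theta*sqrt(9*theta**2 + 8)*exp(5/4)*exp(theta**2) - 9*sqrt(6)*theta*exp(3*theta)*cos(theta) + 18*sqrt(9*theta**2 + 8)*exp(5/4)*exp(theta**2) + 8*sqrt(6)*exp(3*theta)*sin(theta))*exp(-3*theta)/(6*sqrt(9*theta**2 + 8)) = f(theta).
F(6) = -exp(77/4) - sqrt(498)*cos(6)/3; F(2) = -exp(-3/4) - sqrt(66)*cos(2)/3.
Integral = F(6) - F(2) = -exp(77/4) - sqrt(498)*cos(6)/3 + sqrt(66)*cos(2)/3 + exp(-3/4).

Antiderivative: F(theta) = -sqrt(6)*sqrt(9*theta**2 + 8)*cos(theta)/6 - exp(5/4)*exp(-3*theta)*exp(theta**2); value = -exp(77/4) - sqrt(498)*cos(6)/3 + sqrt(66)*cos(2)/3 + exp(-3/4)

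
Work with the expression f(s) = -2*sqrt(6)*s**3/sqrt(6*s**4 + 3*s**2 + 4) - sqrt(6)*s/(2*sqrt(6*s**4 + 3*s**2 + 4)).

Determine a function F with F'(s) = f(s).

An antiderivative is F(s) = -sqrt(s**4 + s**2/2 + 2/3).

The substitution u = s**4 + s**2/2 + 2/3 works: f is exactly (dF/du)*(du/ds) for that inner function.
Check: d/ds[-sqrt(s**4 + s**2/2 + 2/3)] = (-4*sqrt(6)*s**3 - sqrt(6)*s)/(2*sqrt(6*s**4 + 3*s**2 + 4)), which equals f(s).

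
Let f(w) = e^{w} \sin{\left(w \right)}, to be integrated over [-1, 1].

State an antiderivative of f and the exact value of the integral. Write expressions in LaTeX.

Antiderivative: F(w) = \frac{\left(\sin{\left(w \right)} - \cos{\left(w \right)}\right) e^{w}}{2}; value = - \frac{e \cos{\left(1 \right)}}{2} + \frac{\cos{\left(1 \right)}}{2 e} + \frac{\sin{\left(1 \right)}}{2 e} + \frac{e \sin{\left(1 \right)}}{2}

Since d/dw undoes antidifferentiation here, F'(w) = f(w) is required of F(w).
F(w) = \frac{\left(\sin{\left(w \right)} - \cos{\left(w \right)}\right) e^{w}}{2} is an antiderivative of f.
Check: d/dw[\frac{\left(\sin{\left(w \right)} - \cos{\left(w \right)}\right) e^{w}}{2}] = e^{w} \sin{\left(w \right)} = f(w).
F(1) = - \frac{e \cos{\left(1 \right)}}{2} + \frac{e \sin{\left(1 \right)}}{2}; F(-1) = - \frac{\sin{\left(1 \right)}}{2 e} - \frac{\cos{\left(1 \right)}}{2 e}.
Integral = F(1) - F(-1) = - \frac{e \cos{\left(1 \right)}}{2} + \frac{\cos{\left(1 \right)}}{2 e} + \frac{\sin{\left(1 \right)}}{2 e} + \frac{e \sin{\left(1 \right)}}{2}.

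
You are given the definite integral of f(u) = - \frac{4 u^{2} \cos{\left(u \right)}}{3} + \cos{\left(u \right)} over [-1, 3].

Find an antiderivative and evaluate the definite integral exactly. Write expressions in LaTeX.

The integrand splits into summands that can be handled one at a time.
F(u) = - \frac{4 u^{2} \sin{\left(u \right)}}{3} - \frac{8 u \cos{\left(u \right)}}{3} + \frac{11 \sin{\left(u \right)}}{3} is an antiderivative of f.
Check: d/du[- \frac{4 u^{2} \sin{\left(u \right)}}{3} - \frac{8 u \cos{\left(u \right)}}{3} + \frac{11 \sin{\left(u \right)}}{3}] = - \frac{4 u^{2} \cos{\left(u \right)}}{3} + \cos{\left(u \right)} = f(u).
F(3) = - \frac{25 \sin{\left(3 \right)}}{3} - 8 \cos{\left(3 \right)}; F(-1) = - \frac{7 \sin{\left(1 \right)}}{3} + \frac{8 \cos{\left(1 \right)}}{3}.
Integral = F(3) - F(-1) = - \frac{8 \cos{\left(1 \right)}}{3} - \frac{25 \sin{\left(3 \right)}}{3} + \frac{7 \sin{\left(1 \right)}}{3} - 8 \cos{\left(3 \right)}.

Antiderivative: F(u) = - \frac{4 u^{2} \sin{\left(u \right)}}{3} - \frac{8 u \cos{\left(u \right)}}{3} + \frac{11 \sin{\left(u \right)}}{3}; value = - \frac{8 \cos{\left(1 \right)}}{3} - \frac{25 \sin{\left(3 \right)}}{3} + \frac{7 \sin{\left(1 \right)}}{3} - 8 \cos{\left(3 \right)}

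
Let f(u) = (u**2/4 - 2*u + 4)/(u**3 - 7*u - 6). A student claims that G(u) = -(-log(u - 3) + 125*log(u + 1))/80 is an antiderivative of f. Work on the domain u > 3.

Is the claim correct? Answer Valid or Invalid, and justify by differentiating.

Invalid: d/du[G] - f = -9/(5*u + 10), which is not 0.

d/du[G] = (94 - 31*u)/(20*u**2 - 40*u - 60)
d/du[G] - f(u) = -9/(5*u + 10) != 0.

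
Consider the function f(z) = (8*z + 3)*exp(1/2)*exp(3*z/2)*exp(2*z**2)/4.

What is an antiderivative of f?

An antiderivative is F(z) = exp(1/2)*exp(3*z/2)*exp(2*z**2)/2.

The substitution u = 2*z**2 + 3*z/2 + 1/2 works: f is exactly (dF/du)*(du/dz) for that inner function.
Check: d/dz[exp(1/2)*exp(3*z/2)*exp(2*z**2)/2] = 2*z*exp(1/2)*exp(3*z/2)*exp(2*z**2) + 3*exp(1/2)*exp(3*z/2)*exp(2*z**2)/4, which equals f(z).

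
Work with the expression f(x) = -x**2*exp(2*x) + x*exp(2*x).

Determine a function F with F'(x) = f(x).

Recognize the product-rule pattern: f = u'v + uv' with u = -x**2/2 + x - 1/2, v = exp(2*x), so integration by parts undoes it.
Check: d/dx[(-x**2 + 2*x - 1)*exp(2*x)/2] = -x**2*exp(2*x) + x*exp(2*x) = f(x).

An antiderivative is F(x) = (-x**2 + 2*x - 1)*exp(2*x)/2.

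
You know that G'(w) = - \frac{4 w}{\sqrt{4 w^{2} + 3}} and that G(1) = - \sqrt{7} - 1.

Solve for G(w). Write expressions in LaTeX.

G(w) = - \sqrt{4 w^{2} + 3} - 1

The substitution u = 4 w^{2} + 3 works: G'(w) is exactly (dG/du)*(du/dw) for that inner function.
A general antiderivative is - \sqrt{4 w^{2} + 3} + C.
The condition gives C = - \sqrt{7} - 1 - (- \sqrt{7}) = -1.
So G(w) = - \sqrt{4 w^{2} + 3} - 1.
Check: d/dw[- \sqrt{4 w^{2} + 3} - 1] = - \frac{4 w}{\sqrt{4 w^{2} + 3}} = G'(w).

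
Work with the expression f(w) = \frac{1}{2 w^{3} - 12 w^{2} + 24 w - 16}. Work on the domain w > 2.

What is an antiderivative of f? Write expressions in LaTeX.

An antiderivative is F(w) = - \frac{1}{4 w^{2} - 16 w + 16}.

An antiderivative F(w) passes only if d/dw[F] lands on f(w) exactly.
Check: d/dw[- \frac{1}{4 w^{2} - 16 w + 16}] = \frac{1}{2 w^{3} - 12 w^{2} + 24 w - 16} = f(w).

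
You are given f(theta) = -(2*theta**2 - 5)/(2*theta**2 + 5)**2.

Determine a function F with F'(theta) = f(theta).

f has the shape u'v + uv' for u = theta and v = 1/(2*theta**2 + 5) — it is the derivative of the product u*v.
Check: d/dtheta[theta/(2*theta**2 + 5)] = (5 - 2*theta**2)/(4*theta**4 + 20*theta**2 + 25), which equals f(theta).

An antiderivative is F(theta) = theta/(2*theta**2 + 5).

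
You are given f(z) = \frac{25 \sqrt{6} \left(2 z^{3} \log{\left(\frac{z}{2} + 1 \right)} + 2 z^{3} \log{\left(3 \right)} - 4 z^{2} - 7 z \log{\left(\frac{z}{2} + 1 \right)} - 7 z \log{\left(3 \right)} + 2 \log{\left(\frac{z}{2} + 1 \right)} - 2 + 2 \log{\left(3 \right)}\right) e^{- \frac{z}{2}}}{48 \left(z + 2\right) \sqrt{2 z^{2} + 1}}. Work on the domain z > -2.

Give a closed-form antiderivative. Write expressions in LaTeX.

An antiderivative is F(z) = - \frac{25 \sqrt{6} \sqrt{2 z^{2} + 1} e^{- \frac{z}{2}} \log{\left(\frac{3 z}{2} + 3 \right)}}{24}.

A first test for any F(z): its z-derivative must equal f(z) identically.
Check: d/dz[- \frac{25 \sqrt{6} \sqrt{2 z^{2} + 1} e^{- \frac{z}{2}} \log{\left(\frac{3 z}{2} + 3 \right)}}{24}] = \frac{50 \sqrt{6} z^{3} \log{\left(\frac{z}{2} + 1 \right)} + 50 \sqrt{6} z^{3} \log{\left(3 \right)} - 100 \sqrt{6} z^{2} - 175 \sqrt{6} z \log{\left(\frac{z}{2} + 1 \right)} - 175 \sqrt{6} z \log{\left(3 \right)} + 50 \sqrt{6} \log{\left(\frac{z}{2} + 1 \right)} - 50 \sqrt{6} + 50 \sqrt{6} \log{\left(3 \right)}}{48 z \sqrt{2 z^{2} + 1} e^{\frac{z}{2}} + 96 \sqrt{2 z^{2} + 1} e^{\frac{z}{2}}}, which equals f(z).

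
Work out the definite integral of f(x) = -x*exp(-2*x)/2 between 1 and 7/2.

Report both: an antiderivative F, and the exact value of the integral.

Recognize the product-rule pattern: f = u'v + uv' with u = x/4 + 1/8, v = exp(-2*x), so integration by parts undoes it.
F(x) = x*exp(-2*x)/4 + exp(-2*x)/8 is an antiderivative of f.
Check: d/dx[x*exp(-2*x)/4 + exp(-2*x)/8] = -x*exp(-2*x)/2 = f(x).
F(7/2) = exp(-7); F(1) = 3*exp(-2)/8.
Integral = F(7/2) - F(1) = -3*exp(-2)/8 + exp(-7).

Antiderivative: F(x) = x*exp(-2*x)/4 + exp(-2*x)/8; value = -3*exp(-2)/8 + exp(-7)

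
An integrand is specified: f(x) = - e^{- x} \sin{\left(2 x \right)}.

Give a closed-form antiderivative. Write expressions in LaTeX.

An antiderivative is F(x) = \frac{e^{- x} \sin{\left(2 x \right)}}{5} + \frac{2 e^{- x} \cos{\left(2 x \right)}}{5}.

Recover f(x) by differentiating a candidate F(x); any mismatch rules it out.
Check: d/dx[\frac{e^{- x} \sin{\left(2 x \right)}}{5} + \frac{2 e^{- x} \cos{\left(2 x \right)}}{5}] = - e^{- x} \sin{\left(2 x \right)} = f(x).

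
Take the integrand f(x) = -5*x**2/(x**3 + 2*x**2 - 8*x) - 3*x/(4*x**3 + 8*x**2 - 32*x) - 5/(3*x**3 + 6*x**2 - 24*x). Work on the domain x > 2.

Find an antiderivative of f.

An antiderivative is F(x) = 5*log(x)/24 - 139*log(x - 2)/72 - 59*log(x + 4)/18.

The denominator factors as 12*x*(x - 2)*(x + 4); partial fractions split f into directly integrable pieces: -59/(18*(x + 4)) - 139/(72*(x - 2)) + 5/(24*x).
Check: d/dx[5*log(x)/24 - 139*log(x - 2)/72 - 59*log(x + 4)/18] = (-60*x**2 - 9*x - 20)/(12*x**3 + 24*x**2 - 96*x), which equals f(x).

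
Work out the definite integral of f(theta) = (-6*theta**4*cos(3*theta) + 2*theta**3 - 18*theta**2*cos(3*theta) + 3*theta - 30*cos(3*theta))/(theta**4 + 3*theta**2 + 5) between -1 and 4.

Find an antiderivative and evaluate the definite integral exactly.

Antiderivative: F(theta) = log(theta**4 + 3*theta**2 + 5)/2 - 2*sin(3*theta); value = -log(9)/2 - 2*sin(3) - 2*sin(12) + log(309)/2

An antiderivative F(theta) passes only if d/dtheta[F] lands on f(theta) exactly.
F(theta) = log(theta**4 + 3*theta**2 + 5)/2 - 2*sin(3*theta) is an antiderivative of f.
Check: d/dtheta[log(theta**4 + 3*theta**2 + 5)/2 - 2*sin(3*theta)] = (-6*theta**4*cos(3*theta) + 2*theta**3 - 18*theta**2*cos(3*theta) + 3*theta - 30*cos(3*theta))/(theta**4 + 3*theta**2 + 5) = f(theta).
F(4) = -2*sin(12) + log(309)/2; F(-1) = 2*sin(3) + log(9)/2.
Integral = F(4) - F(-1) = -log(9)/2 - 2*sin(3) - 2*sin(12) + log(309)/2.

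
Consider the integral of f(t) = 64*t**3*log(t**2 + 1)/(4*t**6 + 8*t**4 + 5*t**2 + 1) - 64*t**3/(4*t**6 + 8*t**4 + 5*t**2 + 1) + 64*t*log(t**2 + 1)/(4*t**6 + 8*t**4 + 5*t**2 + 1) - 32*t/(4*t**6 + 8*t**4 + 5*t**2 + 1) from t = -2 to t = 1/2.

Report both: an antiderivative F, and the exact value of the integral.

Antiderivative: F(t) = -16*log(t**2 + 1)/(2*t**2 + 1); value = -32*log(5/4)/3 + 16*log(5)/9

Recognize the product-rule pattern: f = u'v + uv' with u = -16/(2*t**2 + 1), v = log(t**2 + 1), so integration by parts undoes it.
F(t) = -16*log(t**2 + 1)/(2*t**2 + 1) is an antiderivative of f.
Check: d/dt[-16*log(t**2 + 1)/(2*t**2 + 1)] = (64*t**3*log(t**2 + 1) - 64*t**3 + 64*t*log(t**2 + 1) - 32*t)/(4*t**6 + 8*t**4 + 5*t**2 + 1), which equals f(t).
F(1/2) = -32*log(5/4)/3; F(-2) = -16*log(5)/9.
Integral = F(1/2) - F(-2) = -32*log(5/4)/3 + 16*log(5)/9.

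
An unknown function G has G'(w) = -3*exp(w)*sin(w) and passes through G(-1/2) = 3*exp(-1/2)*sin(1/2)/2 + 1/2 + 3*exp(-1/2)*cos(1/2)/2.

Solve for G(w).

Whatever form G(w) takes, its d/dw must return the stated G'(w).
A general antiderivative is -3*exp(w)*sin(w)/2 + 3*exp(w)*cos(w)/2 + C.
The condition gives C = 3*exp(-1/2)*sin(1/2)/2 + 1/2 + 3*exp(-1/2)*cos(1/2)/2 - (3*exp(-1/2)*sin(1/2)/2 + 3*exp(-1/2)*cos(1/2)/2) = 1/2.
So G(w) = (-3*exp(w)*sin(w) + 3*exp(w)*cos(w) + 1)/2.
Check: d/dw[(-3*exp(w)*sin(w) + 3*exp(w)*cos(w) + 1)/2] = -3*exp(w)*sin(w) = G'(w).

G(w) = (-3*exp(w)*sin(w) + 3*exp(w)*cos(w) + 1)/2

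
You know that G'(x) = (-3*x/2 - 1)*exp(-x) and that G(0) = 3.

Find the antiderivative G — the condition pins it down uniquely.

G(x) = (3*x + exp(x) + 5)*exp(-x)/2

G'(x) has the shape u'v + uv' for u = 3*x/2 + 5/2 and v = exp(-x) — it is the derivative of the product u*v.
A general antiderivative is (3*x + 5)*exp(-x)/2 + C.
The condition gives C = 3 - (5/2) = 1/2.
So G(x) = (3*x + exp(x) + 5)*exp(-x)/2.
Check: d/dx[(3*x + exp(x) + 5)*exp(-x)/2] = (-3*x - 2)*exp(-x)/2, which equals G'(x).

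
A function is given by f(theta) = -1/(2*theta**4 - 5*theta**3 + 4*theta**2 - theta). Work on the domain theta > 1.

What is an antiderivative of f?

The denominator factors as theta*(theta - 1)**2*(2*theta - 1); partial fractions split f into directly integrable pieces: -8/(2*theta - 1) + 3/(theta - 1) - 1/(theta - 1)**2 + 1/theta.
Check: d/dtheta[(theta*log(theta) + 3*theta*log(theta - 1) - 4*theta*log(theta - 1/2) - log(theta) - 3*log(theta - 1) + 4*log(theta - 1/2) + 1)/(theta - 1)] = -1/(2*theta**4 - 5*theta**3 + 4*theta**2 - theta) = f(theta).

An antiderivative is F(theta) = (theta*log(theta) + 3*theta*log(theta - 1) - 4*theta*log(theta - 1/2) - log(theta) - 3*log(theta - 1) + 4*log(theta - 1/2) + 1)/(theta - 1).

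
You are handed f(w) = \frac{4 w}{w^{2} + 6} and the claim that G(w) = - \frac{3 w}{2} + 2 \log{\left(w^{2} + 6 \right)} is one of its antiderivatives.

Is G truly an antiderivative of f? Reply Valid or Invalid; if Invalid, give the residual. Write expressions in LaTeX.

Invalid: d/dw[G] - f = - \frac{3}{2}, which is not 0.

d/dw[G] = \frac{- 3 w^{2} + 8 w - 18}{2 w^{2} + 12}
d/dw[G] - f(w) = - \frac{3}{2} != 0.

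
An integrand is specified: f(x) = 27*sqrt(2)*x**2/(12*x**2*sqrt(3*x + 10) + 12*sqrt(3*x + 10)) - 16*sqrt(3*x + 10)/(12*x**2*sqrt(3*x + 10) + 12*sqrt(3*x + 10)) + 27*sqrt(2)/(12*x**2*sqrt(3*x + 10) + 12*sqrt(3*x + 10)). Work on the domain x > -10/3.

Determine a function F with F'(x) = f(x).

An antiderivative is F(x) = -(-9*sqrt(2)*sqrt(3*x + 10) + 8*atan(x))/6.

Integrate term by term and add the pieces.
Check: d/dx[-(-9*sqrt(2)*sqrt(3*x + 10) + 8*atan(x))/6] = (27*sqrt(2)*x**2 - 16*sqrt(3*x + 10) + 27*sqrt(2))/(12*x**2*sqrt(3*x + 10) + 12*sqrt(3*x + 10)), which equals f(x).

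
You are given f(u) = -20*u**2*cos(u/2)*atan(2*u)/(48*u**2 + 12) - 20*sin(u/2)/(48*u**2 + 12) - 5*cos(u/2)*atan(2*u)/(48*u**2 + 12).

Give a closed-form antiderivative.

An antiderivative is F(u) = -5*sin(u/2)*atan(2*u)/6.

f has the shape v'r + vr' for v = -5*atan(2*u)/6 and r = sin(u/2) — it is the derivative of the product v*r.
Check: d/du[-5*sin(u/2)*atan(2*u)/6] = (-20*u**2*cos(u/2)*atan(2*u) - 20*sin(u/2) - 5*cos(u/2)*atan(2*u))/(48*u**2 + 12), which equals f(u).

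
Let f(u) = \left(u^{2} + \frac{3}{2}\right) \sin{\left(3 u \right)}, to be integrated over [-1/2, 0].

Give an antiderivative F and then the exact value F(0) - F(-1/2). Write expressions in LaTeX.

A first test for any F(u): its u-derivative must equal f(u) identically.
F(u) = - \frac{18 u^{2} \cos{\left(3 u \right)} - 12 u \sin{\left(3 u \right)} + 23 \cos{\left(3 u \right)}}{54} is an antiderivative of f.
Check: d/du[- \frac{18 u^{2} \cos{\left(3 u \right)} - 12 u \sin{\left(3 u \right)} + 23 \cos{\left(3 u \right)}}{54}] = u^{2} \sin{\left(3 u \right)} + \frac{3 \sin{\left(3 u \right)}}{2}, which equals f(u).
F(0) = - \frac{23}{54}; F(-1/2) = - \frac{55 \cos{\left(\frac{3}{2} \right)}}{108} + \frac{\sin{\left(\frac{3}{2} \right)}}{9}.
Integral = F(0) - F(-1/2) = - \frac{23}{54} - \frac{\sin{\left(\frac{3}{2} \right)}}{9} + \frac{55 \cos{\left(\frac{3}{2} \right)}}{108}.

Antiderivative: F(u) = - \frac{18 u^{2} \cos{\left(3 u \right)} - 12 u \sin{\left(3 u \right)} + 23 \cos{\left(3 u \right)}}{54}; value = - \frac{23}{54} - \frac{\sin{\left(\frac{3}{2} \right)}}{9} + \frac{55 \cos{\left(\frac{3}{2} \right)}}{108}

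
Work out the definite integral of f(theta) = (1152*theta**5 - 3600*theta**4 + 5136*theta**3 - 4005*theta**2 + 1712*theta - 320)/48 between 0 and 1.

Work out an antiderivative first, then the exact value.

f matches the chain-rule pattern g'(h)*h' with inner function h(theta) = -theta**2 + 5*theta/4 - 2/3; substituting u = h(theta) collapses the integral.
F(theta) = -4*(-theta**2 + 5*theta/4 - 2/3)**3 is an antiderivative of f.
Check: d/dtheta[-4*(-theta**2 + 5*theta/4 - 2/3)**3] = 24*theta**5 - 75*theta**4 + 107*theta**3 - 1335*theta**2/16 + 107*theta/3 - 20/3, which equals f(theta).
F(1) = 125/432; F(0) = 32/27.
Integral = F(1) - F(0) = -43/48.

Antiderivative: F(theta) = -4*(-theta**2 + 5*theta/4 - 2/3)**3; value = -43/48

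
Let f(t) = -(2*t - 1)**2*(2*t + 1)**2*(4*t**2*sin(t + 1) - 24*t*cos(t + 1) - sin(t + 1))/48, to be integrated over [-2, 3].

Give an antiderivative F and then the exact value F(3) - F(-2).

Antiderivative: F(t) = 4*t**6*cos(t + 1)/3 - t**4*cos(t + 1) + t**2*cos(t + 1)/4 - cos(t + 1)/48; value = 42875*cos(4)/48 - 1125*cos(1)/16

Recognize the product-rule pattern: f = u'v + uv' with u = -4*(1/4 - t**2)**3/3, v = cos(t + 1), so integration by parts undoes it.
F(t) = 4*t**6*cos(t + 1)/3 - t**4*cos(t + 1) + t**2*cos(t + 1)/4 - cos(t + 1)/48 is an antiderivative of f.
Check: d/dt[4*t**6*cos(t + 1)/3 - t**4*cos(t + 1) + t**2*cos(t + 1)/4 - cos(t + 1)/48] = -4*t**6*sin(t + 1)/3 + 8*t**5*cos(t + 1) + t**4*sin(t + 1) - 4*t**3*cos(t + 1) - t**2*sin(t + 1)/4 + t*cos(t + 1)/2 + sin(t + 1)/48, which equals f(t).
F(3) = 42875*cos(4)/48; F(-2) = 1125*cos(1)/16.
Integral = F(3) - F(-2) = 42875*cos(4)/48 - 1125*cos(1)/16.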